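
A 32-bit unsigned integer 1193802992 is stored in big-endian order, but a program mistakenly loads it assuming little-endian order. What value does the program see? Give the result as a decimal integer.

4043056967

1193802992 in 32-bit hexadecimal is 0x4727FCF0.
Stored big-endian, the bytes at ascending addresses are 47 27 FC F0.
Read back as little-endian, the first byte is least significant, giving 0xF0FC2747.
0xF0FC2747 = 4043056967.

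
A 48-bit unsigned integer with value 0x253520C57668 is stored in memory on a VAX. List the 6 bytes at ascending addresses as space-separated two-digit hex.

68 76 C5 20 35 25

Split into bytes (most-significant first): 25 35 20 C5 76 68.
In little-endian order the low byte comes first in memory.
So at ascending addresses the bytes are 68 76 C5 20 35 25.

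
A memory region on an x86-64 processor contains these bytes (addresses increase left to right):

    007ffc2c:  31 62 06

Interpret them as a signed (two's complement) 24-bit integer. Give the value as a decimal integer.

Little-endian: lowest address holds the least-significant byte.
Reassemble most-significant byte first: 06 62 31 → 0x066231.
0x066231 = 418353.

418353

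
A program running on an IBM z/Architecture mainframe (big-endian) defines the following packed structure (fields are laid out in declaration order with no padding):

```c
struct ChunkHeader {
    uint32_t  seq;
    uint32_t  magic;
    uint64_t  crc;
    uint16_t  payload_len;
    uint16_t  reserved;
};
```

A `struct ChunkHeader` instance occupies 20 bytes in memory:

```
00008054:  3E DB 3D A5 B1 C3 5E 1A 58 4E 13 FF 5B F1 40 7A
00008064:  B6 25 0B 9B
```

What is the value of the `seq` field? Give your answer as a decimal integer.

`seq` is the first field, at byte offset 0, occupying 4 bytes.
Bytes at offsets 0..3: 3E DB 3D A5.
Big-endian stores the most-significant byte at the lowest address.
The bytes are already most-significant first: 0x3EDB3DA5.
0x3EDB3DA5 = 1054555557.

1054555557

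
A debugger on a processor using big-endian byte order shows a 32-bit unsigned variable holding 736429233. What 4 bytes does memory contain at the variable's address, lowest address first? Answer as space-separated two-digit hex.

736429233 in hexadecimal, padded to 32 bits, is 0x2BE504B1.
Split into bytes (most-significant first): 2B E5 04 B1.
Big-endian stores the most-significant byte at the lowest address.
So the memory order matches the most-significant-first order: 2B E5 04 B1.

2B E5 04 B1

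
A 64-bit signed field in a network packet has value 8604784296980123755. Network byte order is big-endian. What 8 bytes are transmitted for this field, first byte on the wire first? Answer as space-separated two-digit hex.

8604784296980123755 in hexadecimal, padded to 64 bits, is 0x776A55BA5E5C106B.
Split into bytes (most-significant first): 77 6A 55 BA 5E 5C 10 6B.
Big-endian: lowest address holds the most-significant byte.
So the memory order matches the most-significant-first order: 77 6A 55 BA 5E 5C 10 6B.

77 6A 55 BA 5E 5C 10 6B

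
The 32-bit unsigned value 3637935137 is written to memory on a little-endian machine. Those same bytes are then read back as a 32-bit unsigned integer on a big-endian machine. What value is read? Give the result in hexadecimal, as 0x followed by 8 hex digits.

3637935137 in 32-bit hexadecimal is 0xD8D67C21.
Stored little-endian, the bytes at ascending addresses are 21 7C D6 D8.
Read back as big-endian, the last byte is least significant, giving 0x217CD6D8.

0x217CD6D8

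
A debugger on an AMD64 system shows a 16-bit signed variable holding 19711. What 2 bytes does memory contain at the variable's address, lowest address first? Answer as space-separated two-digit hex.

FF 4C

19711 in hexadecimal, padded to 16 bits, is 0x4CFF.
Split into bytes (most-significant first): 4C FF.
Little-endian stores the least-significant byte at the lowest address.
So at ascending addresses the bytes are FF 4C.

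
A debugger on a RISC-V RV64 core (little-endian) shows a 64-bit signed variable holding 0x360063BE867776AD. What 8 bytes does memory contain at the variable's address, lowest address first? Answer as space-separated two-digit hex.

Split into bytes (most-significant first): 36 00 63 BE 86 77 76 AD.
Little-endian stores the least-significant byte at the lowest address.
So at ascending addresses the bytes are AD 76 77 86 BE 63 00 36.

AD 76 77 86 BE 63 00 36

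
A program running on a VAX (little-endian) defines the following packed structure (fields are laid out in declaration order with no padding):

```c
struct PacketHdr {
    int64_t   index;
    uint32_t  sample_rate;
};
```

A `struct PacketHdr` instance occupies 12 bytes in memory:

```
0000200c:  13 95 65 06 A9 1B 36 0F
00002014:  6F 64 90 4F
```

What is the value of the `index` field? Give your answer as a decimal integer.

1096093972082038035

`index` is the first field, at byte offset 0, occupying 8 bytes.
Bytes at offsets 0..7: 13 95 65 06 A9 1B 36 0F.
In little-endian order the low byte comes first in memory.
Reassemble most-significant byte first: 0F 36 1B A9 06 65 95 13 → 0x0F361BA906659513.
0x0F361BA906659513 = 1096093972082038035.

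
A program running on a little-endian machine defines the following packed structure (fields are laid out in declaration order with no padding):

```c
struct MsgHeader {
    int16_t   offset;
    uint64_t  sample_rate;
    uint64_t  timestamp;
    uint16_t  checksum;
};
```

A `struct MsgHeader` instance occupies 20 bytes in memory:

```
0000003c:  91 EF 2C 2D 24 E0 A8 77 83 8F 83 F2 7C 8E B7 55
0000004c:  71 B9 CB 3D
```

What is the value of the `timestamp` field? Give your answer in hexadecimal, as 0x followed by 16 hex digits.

`timestamp` follows `offset` (2 B), `sample_rate` (8 B), so it starts at offset 2 + 8 = 10 and occupies 8 bytes.
Bytes at offsets 10..17: 83 F2 7C 8E B7 55 71 B9.
In little-endian order the low byte comes first in memory.
Reassemble most-significant byte first: B9 71 55 B7 8E 7C F2 83 → 0xB97155B78E7CF283.

0xB97155B78E7CF283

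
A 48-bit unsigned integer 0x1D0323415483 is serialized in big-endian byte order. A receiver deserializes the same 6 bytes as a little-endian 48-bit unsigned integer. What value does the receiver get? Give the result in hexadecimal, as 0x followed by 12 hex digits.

Stored big-endian, the bytes at ascending addresses are 1D 03 23 41 54 83.
Read back as little-endian, the first byte is least significant, giving 0x83544123031D.

0x83544123031D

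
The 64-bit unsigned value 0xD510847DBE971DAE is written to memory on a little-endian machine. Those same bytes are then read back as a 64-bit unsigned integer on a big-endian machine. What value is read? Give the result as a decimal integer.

12546350981329457365

Stored little-endian, the bytes at ascending addresses are AE 1D 97 BE 7D 84 10 D5.
Read back as big-endian, the last byte is least significant, giving 0xAE1D97BE7D8410D5.
0xAE1D97BE7D8410D5 = 12546350981329457365.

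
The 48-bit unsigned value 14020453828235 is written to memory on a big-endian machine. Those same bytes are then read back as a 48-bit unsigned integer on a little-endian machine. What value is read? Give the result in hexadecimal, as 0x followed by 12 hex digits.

14020453828235 in 48-bit hexadecimal is 0x0CC0642B868B.
Stored big-endian, the bytes at ascending addresses are 0C C0 64 2B 86 8B.
Read back as little-endian, the first byte is least significant, giving 0x8B862B64C00C.

0x8B862B64C00C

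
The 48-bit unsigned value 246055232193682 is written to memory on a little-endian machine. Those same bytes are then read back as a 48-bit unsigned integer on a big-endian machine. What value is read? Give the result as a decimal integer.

161373551249887

246055232193682 in 48-bit hexadecimal is 0xDFC932B5C492.
Stored little-endian, the bytes at ascending addresses are 92 C4 B5 32 C9 DF.
Read back as big-endian, the last byte is least significant, giving 0x92C4B532C9DF.
0x92C4B532C9DF = 161373551249887.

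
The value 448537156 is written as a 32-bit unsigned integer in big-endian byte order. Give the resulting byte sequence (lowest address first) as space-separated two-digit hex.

448537156 in hexadecimal, padded to 32 bits, is 0x1ABC2244.
Split into bytes (most-significant first): 1A BC 22 44.
In big-endian order the high byte comes first in memory.
So the memory order matches the most-significant-first order: 1A BC 22 44.

1A BC 22 44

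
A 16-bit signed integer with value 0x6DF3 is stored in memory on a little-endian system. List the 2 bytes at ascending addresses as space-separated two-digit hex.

F3 6D

Split into bytes (most-significant first): 6D F3.
In little-endian order the low byte comes first in memory.
So at ascending addresses the bytes are F3 6D.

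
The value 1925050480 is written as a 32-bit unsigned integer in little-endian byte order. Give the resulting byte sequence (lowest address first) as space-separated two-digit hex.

70 F0 BD 72

1925050480 in hexadecimal, padded to 32 bits, is 0x72BDF070.
Split into bytes (most-significant first): 72 BD F0 70.
In little-endian order the low byte comes first in memory.
So at ascending addresses the bytes are 70 F0 BD 72.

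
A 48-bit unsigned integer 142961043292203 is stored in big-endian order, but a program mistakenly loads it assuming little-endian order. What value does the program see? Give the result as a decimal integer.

48104501282178

142961043292203 in 48-bit hexadecimal is 0x8205B633C02B.
Stored big-endian, the bytes at ascending addresses are 82 05 B6 33 C0 2B.
Read back as little-endian, the first byte is least significant, giving 0x2BC033B60582.
0x2BC033B60582 = 48104501282178.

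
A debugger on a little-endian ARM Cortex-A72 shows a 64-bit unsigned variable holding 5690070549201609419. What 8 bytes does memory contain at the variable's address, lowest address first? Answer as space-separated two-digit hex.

CB E2 12 68 04 31 F7 4E

5690070549201609419 in hexadecimal, padded to 64 bits, is 0x4EF731046812E2CB.
Split into bytes (most-significant first): 4E F7 31 04 68 12 E2 CB.
In little-endian order the low byte comes first in memory.
So at ascending addresses the bytes are CB E2 12 68 04 31 F7 4E.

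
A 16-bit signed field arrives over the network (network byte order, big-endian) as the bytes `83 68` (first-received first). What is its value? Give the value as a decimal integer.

Big-endian: lowest address holds the most-significant byte.
The bytes are already most-significant first: 0x8368.
Top bit is set, so as a signed 16-bit value this is 0x8368 − 2^16 = -31896.

-31896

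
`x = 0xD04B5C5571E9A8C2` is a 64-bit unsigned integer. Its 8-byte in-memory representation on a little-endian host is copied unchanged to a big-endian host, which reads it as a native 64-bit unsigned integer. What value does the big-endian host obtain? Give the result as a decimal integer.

14026717712418098128

Stored little-endian, the bytes at ascending addresses are C2 A8 E9 71 55 5C 4B D0.
Read back as big-endian, the last byte is least significant, giving 0xC2A8E971555C4BD0.
0xC2A8E971555C4BD0 = 14026717712418098128.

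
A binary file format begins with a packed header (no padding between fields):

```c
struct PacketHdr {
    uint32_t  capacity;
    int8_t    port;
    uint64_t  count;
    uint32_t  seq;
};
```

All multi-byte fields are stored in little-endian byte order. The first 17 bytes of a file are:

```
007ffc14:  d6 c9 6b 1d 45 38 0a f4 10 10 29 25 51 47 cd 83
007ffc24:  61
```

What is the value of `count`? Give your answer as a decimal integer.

`count` follows `capacity` (4 B), `port` (1 B), so it starts at offset 4 + 1 = 5 and occupies 8 bytes.
Bytes at offsets 5..12: 38 0A F4 10 10 29 25 51.
Little-endian stores the least-significant byte at the lowest address.
Reassemble most-significant byte first: 51 25 29 10 10 F4 0A 38 → 0x5125291010F40A38.
0x5125291010F40A38 = 5847124840191101496.

5847124840191101496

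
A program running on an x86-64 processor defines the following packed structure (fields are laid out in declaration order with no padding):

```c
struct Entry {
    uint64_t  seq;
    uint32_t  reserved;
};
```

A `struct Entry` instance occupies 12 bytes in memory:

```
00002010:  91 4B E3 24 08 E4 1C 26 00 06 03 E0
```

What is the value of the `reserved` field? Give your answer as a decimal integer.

3758294528

`reserved` follows `seq` (8 bytes), so it starts at byte offset 8 and occupies 4 bytes.
Bytes at offsets 8..11: 00 06 03 E0.
In little-endian order the low byte comes first in memory.
Reassemble most-significant byte first: E0 03 06 00 → 0xE0030600.
0xE0030600 = 3758294528.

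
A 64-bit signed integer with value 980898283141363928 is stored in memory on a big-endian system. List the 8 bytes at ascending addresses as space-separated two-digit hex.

0D 9C D9 CA 9F 6E 78 D8

980898283141363928 in hexadecimal, padded to 64 bits, is 0x0D9CD9CA9F6E78D8.
Split into bytes (most-significant first): 0D 9C D9 CA 9F 6E 78 D8.
In big-endian order the high byte comes first in memory.
So the memory order matches the most-significant-first order: 0D 9C D9 CA 9F 6E 78 D8.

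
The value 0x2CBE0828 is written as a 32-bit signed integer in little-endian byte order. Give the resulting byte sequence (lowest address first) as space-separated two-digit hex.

28 08 BE 2C

Split into bytes (most-significant first): 2C BE 08 28.
Little-endian: lowest address holds the least-significant byte.
So at ascending addresses the bytes are 28 08 BE 2C.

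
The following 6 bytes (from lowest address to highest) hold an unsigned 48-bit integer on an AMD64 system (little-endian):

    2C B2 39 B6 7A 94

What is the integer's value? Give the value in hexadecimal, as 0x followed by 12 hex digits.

Little-endian stores the least-significant byte at the lowest address.
Reassemble most-significant byte first: 94 7A B6 39 B2 2C → 0x947AB639B22C.

0x947AB639B22C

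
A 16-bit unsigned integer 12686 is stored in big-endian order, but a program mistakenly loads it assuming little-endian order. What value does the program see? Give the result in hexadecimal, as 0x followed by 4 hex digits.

0x8E31

12686 in 16-bit hexadecimal is 0x318E.
Stored big-endian, the bytes at ascending addresses are 31 8E.
Read back as little-endian, the first byte is least significant, giving 0x8E31.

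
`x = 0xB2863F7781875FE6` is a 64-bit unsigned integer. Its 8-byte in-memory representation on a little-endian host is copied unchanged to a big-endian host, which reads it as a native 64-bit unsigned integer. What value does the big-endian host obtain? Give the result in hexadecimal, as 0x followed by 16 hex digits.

Stored little-endian, the bytes at ascending addresses are E6 5F 87 81 77 3F 86 B2.
Read back as big-endian, the last byte is least significant, giving 0xE65F8781773F86B2.

0xE65F8781773F86B2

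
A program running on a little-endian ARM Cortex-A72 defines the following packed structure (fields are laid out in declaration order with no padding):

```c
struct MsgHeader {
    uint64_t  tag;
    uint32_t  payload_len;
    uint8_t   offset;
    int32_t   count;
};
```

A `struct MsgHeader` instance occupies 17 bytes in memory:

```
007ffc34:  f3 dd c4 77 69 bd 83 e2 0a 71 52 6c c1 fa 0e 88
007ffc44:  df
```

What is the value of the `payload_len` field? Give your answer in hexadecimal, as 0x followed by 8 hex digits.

`payload_len` follows `tag` (8 bytes), so it starts at byte offset 8 and occupies 4 bytes.
Bytes at offsets 8..11: 0A 71 52 6C.
Little-endian stores the least-significant byte at the lowest address.
Reassemble most-significant byte first: 6C 52 71 0A → 0x6C52710A.

0x6C52710A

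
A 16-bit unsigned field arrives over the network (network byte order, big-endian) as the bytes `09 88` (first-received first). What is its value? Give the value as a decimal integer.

2440

Big-endian stores the most-significant byte at the lowest address.
The bytes are already most-significant first: 0x0988.
0x0988 = 2440.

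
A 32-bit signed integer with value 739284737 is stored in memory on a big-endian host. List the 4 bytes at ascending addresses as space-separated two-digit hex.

739284737 in hexadecimal, padded to 32 bits, is 0x2C109701.
Split into bytes (most-significant first): 2C 10 97 01.
In big-endian order the high byte comes first in memory.
So the memory order matches the most-significant-first order: 2C 10 97 01.

2C 10 97 01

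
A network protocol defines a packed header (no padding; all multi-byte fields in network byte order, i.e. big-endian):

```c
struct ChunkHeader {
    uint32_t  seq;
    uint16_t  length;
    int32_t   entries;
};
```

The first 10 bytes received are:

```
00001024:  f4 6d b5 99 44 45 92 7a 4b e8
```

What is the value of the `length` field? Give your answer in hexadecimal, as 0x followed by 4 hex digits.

`length` follows `seq` (4 bytes), so it starts at byte offset 4 and occupies 2 bytes.
Bytes at offsets 4..5: 44 45.
In big-endian order the high byte comes first in memory.
The bytes are already most-significant first: 0x4445.

0x4445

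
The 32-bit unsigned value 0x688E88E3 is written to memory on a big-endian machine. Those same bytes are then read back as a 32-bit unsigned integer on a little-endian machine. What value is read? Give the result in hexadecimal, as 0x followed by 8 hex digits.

Stored big-endian, the bytes at ascending addresses are 68 8E 88 E3.
Read back as little-endian, the first byte is least significant, giving 0xE3888E68.

0xE3888E68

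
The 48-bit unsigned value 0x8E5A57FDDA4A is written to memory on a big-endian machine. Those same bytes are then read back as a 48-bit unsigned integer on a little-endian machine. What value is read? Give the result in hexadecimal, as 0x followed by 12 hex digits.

0x4ADAFD575A8E

Stored big-endian, the bytes at ascending addresses are 8E 5A 57 FD DA 4A.
Read back as little-endian, the first byte is least significant, giving 0x4ADAFD575A8E.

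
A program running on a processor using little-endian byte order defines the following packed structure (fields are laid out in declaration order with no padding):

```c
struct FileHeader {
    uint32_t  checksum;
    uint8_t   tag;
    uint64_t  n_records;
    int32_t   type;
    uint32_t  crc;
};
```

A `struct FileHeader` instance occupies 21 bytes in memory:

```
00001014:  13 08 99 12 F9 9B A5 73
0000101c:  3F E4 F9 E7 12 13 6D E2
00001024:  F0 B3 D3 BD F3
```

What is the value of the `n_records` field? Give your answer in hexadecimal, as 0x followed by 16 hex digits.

`n_records` follows `checksum` (4 B), `tag` (1 B), so it starts at offset 4 + 1 = 5 and occupies 8 bytes.
Bytes at offsets 5..12: 9B A5 73 3F E4 F9 E7 12.
Little-endian stores the least-significant byte at the lowest address.
Reassemble most-significant byte first: 12 E7 F9 E4 3F 73 A5 9B → 0x12E7F9E43F73A59B.

0x12E7F9E43F73A59B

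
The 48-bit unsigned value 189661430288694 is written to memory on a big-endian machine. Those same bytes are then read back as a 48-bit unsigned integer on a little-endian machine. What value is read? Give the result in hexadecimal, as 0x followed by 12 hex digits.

0x36112EFE7EAC

189661430288694 in 48-bit hexadecimal is 0xAC7EFE2E1136.
Stored big-endian, the bytes at ascending addresses are AC 7E FE 2E 11 36.
Read back as little-endian, the first byte is least significant, giving 0x36112EFE7EAC.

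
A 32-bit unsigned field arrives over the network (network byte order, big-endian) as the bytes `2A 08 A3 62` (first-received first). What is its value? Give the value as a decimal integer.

In big-endian order the high byte comes first in memory.
The bytes are already most-significant first: 0x2A08A362.
0x2A08A362 = 705209186.

705209186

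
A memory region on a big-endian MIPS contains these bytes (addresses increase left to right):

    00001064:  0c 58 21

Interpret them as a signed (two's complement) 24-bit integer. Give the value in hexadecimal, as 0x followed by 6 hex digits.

Big-endian stores the most-significant byte at the lowest address.
The bytes are already most-significant first: 0x0C5821.

0x0C5821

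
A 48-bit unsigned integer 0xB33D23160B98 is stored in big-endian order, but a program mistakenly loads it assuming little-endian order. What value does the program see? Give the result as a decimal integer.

167173383470515

Stored big-endian, the bytes at ascending addresses are B3 3D 23 16 0B 98.
Read back as little-endian, the first byte is least significant, giving 0x980B16233DB3.
0x980B16233DB3 = 167173383470515.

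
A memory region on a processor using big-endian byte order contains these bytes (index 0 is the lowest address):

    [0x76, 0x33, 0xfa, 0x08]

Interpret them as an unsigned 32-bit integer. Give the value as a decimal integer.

1983117832

Big-endian: lowest address holds the most-significant byte.
The bytes are already most-significant first: 0x7633FA08.
0x7633FA08 = 1983117832.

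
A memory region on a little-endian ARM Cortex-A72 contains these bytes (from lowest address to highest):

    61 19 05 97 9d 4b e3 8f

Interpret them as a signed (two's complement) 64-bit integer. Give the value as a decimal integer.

Little-endian: lowest address holds the least-significant byte.
Reassemble most-significant byte first: 8F E3 4B 9D 97 05 19 61 → 0x8FE34B9D97051961.
Top bit is set, so as a signed 64-bit value this is 0x8FE34B9D97051961 − 2^64 = -8078530166356895391.

-8078530166356895391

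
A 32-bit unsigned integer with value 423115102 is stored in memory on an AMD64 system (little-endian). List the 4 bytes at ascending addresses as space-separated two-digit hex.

5E 39 38 19

423115102 in hexadecimal, padded to 32 bits, is 0x1938395E.
Split into bytes (most-significant first): 19 38 39 5E.
Little-endian: lowest address holds the least-significant byte.
So at ascending addresses the bytes are 5E 39 38 19.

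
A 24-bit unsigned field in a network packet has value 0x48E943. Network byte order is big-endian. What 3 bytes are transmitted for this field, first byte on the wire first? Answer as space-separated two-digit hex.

48 E9 43

Split into bytes (most-significant first): 48 E9 43.
In big-endian order the high byte comes first in memory.
So the memory order matches the most-significant-first order: 48 E9 43.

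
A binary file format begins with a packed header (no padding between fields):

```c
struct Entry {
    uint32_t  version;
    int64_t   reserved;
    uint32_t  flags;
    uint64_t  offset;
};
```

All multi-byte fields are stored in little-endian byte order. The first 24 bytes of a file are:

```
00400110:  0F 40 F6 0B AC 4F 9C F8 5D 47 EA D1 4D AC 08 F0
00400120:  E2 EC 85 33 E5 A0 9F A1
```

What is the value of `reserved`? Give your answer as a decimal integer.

-3320763306303795284

`reserved` follows `version` (4 bytes), so it starts at byte offset 4 and occupies 8 bytes.
Bytes at offsets 4..11: AC 4F 9C F8 5D 47 EA D1.
Little-endian: lowest address holds the least-significant byte.
Reassemble most-significant byte first: D1 EA 47 5D F8 9C 4F AC → 0xD1EA475DF89C4FAC.
Top bit is set, so as a signed 64-bit value this is 0xD1EA475DF89C4FAC − 2^64 = -3320763306303795284.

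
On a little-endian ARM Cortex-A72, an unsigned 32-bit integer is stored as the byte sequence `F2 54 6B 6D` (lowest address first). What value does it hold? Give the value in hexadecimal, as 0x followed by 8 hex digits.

Little-endian stores the least-significant byte at the lowest address.
Reassemble most-significant byte first: 6D 6B 54 F2 → 0x6D6B54F2.

0x6D6B54F2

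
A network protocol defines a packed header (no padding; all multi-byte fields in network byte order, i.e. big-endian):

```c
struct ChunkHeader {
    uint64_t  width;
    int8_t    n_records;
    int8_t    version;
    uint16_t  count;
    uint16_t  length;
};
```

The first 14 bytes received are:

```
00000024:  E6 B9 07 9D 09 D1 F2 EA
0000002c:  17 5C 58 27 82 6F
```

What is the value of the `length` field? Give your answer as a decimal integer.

33391

`length` follows `width` (8 B), `n_records` (1 B), `version` (1 B), `count` (2 B), so it starts at offset 8 + 1 + 1 + 2 = 12 and occupies 2 bytes.
Bytes at offsets 12..13: 82 6F.
In big-endian order the high byte comes first in memory.
The bytes are already most-significant first: 0x826F.
0x826F = 33391.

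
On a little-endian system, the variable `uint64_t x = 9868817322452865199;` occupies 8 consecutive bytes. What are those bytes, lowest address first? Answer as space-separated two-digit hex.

AF 50 06 4A 11 15 F5 88

9868817322452865199 in hexadecimal, padded to 64 bits, is 0x88F515114A0650AF.
Split into bytes (most-significant first): 88 F5 15 11 4A 06 50 AF.
Little-endian: lowest address holds the least-significant byte.
So at ascending addresses the bytes are AF 50 06 4A 11 15 F5 88.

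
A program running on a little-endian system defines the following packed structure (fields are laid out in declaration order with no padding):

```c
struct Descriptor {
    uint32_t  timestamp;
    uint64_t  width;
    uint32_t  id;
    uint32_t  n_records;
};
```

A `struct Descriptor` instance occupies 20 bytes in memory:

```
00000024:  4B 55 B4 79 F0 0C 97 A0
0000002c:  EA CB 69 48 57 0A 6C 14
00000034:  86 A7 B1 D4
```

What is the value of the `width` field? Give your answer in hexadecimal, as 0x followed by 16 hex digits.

`width` follows `timestamp` (4 bytes), so it starts at byte offset 4 and occupies 8 bytes.
Bytes at offsets 4..11: F0 0C 97 A0 EA CB 69 48.
In little-endian order the low byte comes first in memory.
Reassemble most-significant byte first: 48 69 CB EA A0 97 0C F0 → 0x4869CBEAA0970CF0.

0x4869CBEAA0970CF0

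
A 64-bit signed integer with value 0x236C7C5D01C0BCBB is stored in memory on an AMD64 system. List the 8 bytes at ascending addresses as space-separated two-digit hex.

Split into bytes (most-significant first): 23 6C 7C 5D 01 C0 BC BB.
In little-endian order the low byte comes first in memory.
So at ascending addresses the bytes are BB BC C0 01 5D 7C 6C 23.

BB BC C0 01 5D 7C 6C 23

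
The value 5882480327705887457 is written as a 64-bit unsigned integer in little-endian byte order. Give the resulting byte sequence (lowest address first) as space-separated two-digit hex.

5882480327705887457 in hexadecimal, padded to 64 bits, is 0x51A2C4B0FB2202E1.
Split into bytes (most-significant first): 51 A2 C4 B0 FB 22 02 E1.
Little-endian stores the least-significant byte at the lowest address.
So at ascending addresses the bytes are E1 02 22 FB B0 C4 A2 51.

E1 02 22 FB B0 C4 A2 51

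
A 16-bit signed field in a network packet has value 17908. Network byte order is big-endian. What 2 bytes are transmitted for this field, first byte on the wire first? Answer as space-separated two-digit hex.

45 F4

17908 in hexadecimal, padded to 16 bits, is 0x45F4.
Split into bytes (most-significant first): 45 F4.
Big-endian stores the most-significant byte at the lowest address.
So the memory order matches the most-significant-first order: 45 F4.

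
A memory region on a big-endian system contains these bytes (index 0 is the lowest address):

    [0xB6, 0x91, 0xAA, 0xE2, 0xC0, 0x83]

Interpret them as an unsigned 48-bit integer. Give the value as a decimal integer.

200736753500291

In big-endian order the high byte comes first in memory.
The bytes are already most-significant first: 0xB691AAE2C083.
0xB691AAE2C083 = 200736753500291.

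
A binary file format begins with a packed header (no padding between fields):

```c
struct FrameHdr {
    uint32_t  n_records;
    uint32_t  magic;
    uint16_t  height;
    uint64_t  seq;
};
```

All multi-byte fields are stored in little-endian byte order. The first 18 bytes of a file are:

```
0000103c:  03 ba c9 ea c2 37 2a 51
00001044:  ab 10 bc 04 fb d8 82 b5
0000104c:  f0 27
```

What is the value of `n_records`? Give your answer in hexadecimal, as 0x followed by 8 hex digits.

0xEAC9BA03

`n_records` is the first field, at byte offset 0, occupying 4 bytes.
Bytes at offsets 0..3: 03 BA C9 EA.
Little-endian stores the least-significant byte at the lowest address.
Reassemble most-significant byte first: EA C9 BA 03 → 0xEAC9BA03.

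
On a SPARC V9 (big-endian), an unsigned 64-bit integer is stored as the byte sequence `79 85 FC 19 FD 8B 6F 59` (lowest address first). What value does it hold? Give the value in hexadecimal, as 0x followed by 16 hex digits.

In big-endian order the high byte comes first in memory.
The bytes are already most-significant first: 0x7985FC19FD8B6F59.

0x7985FC19FD8B6F59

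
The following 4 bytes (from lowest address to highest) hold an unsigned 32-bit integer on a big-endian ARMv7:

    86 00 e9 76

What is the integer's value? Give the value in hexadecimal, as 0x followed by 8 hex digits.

Big-endian stores the most-significant byte at the lowest address.
The bytes are already most-significant first: 0x8600E976.

0x8600E976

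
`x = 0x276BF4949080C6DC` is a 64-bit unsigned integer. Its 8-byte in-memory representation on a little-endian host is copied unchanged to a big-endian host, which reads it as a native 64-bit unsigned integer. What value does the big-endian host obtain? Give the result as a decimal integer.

Stored little-endian, the bytes at ascending addresses are DC C6 80 90 94 F4 6B 27.
Read back as big-endian, the last byte is least significant, giving 0xDCC6809094F46B27.
0xDCC6809094F46B27 = 15908544092195547943.

15908544092195547943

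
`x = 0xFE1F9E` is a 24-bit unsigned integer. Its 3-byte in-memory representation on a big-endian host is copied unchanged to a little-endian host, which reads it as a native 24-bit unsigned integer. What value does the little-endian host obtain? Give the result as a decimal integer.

10362878

Stored big-endian, the bytes at ascending addresses are FE 1F 9E.
Read back as little-endian, the first byte is least significant, giving 0x9E1FFE.
0x9E1FFE = 10362878.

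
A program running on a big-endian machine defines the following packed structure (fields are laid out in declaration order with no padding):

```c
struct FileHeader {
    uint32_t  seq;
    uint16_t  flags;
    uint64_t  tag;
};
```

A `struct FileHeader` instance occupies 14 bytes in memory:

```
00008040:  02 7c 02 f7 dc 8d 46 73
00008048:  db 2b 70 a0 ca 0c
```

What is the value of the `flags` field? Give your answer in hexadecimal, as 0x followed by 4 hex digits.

`flags` follows `seq` (4 bytes), so it starts at byte offset 4 and occupies 2 bytes.
Bytes at offsets 4..5: DC 8D.
Big-endian: lowest address holds the most-significant byte.
The bytes are already most-significant first: 0xDC8D.

0xDC8D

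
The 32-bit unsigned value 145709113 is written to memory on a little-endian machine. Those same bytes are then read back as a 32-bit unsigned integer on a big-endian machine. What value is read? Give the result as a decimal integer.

962113288

145709113 in 32-bit hexadecimal is 0x08AF5839.
Stored little-endian, the bytes at ascending addresses are 39 58 AF 08.
Read back as big-endian, the last byte is least significant, giving 0x3958AF08.
0x3958AF08 = 962113288.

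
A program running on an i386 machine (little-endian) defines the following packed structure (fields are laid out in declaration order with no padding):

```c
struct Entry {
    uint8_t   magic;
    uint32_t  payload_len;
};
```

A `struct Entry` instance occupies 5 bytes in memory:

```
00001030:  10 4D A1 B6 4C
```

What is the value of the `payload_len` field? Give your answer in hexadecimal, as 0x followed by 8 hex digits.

0x4CB6A14D

`payload_len` follows `magic` (1 byte), so it starts at byte offset 1 and occupies 4 bytes.
Bytes at offsets 1..4: 4D A1 B6 4C.
In little-endian order the low byte comes first in memory.
Reassemble most-significant byte first: 4C B6 A1 4D → 0x4CB6A14D.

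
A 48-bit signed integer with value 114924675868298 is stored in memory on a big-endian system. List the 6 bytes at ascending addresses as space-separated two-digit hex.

114924675868298 in hexadecimal, padded to 48 bits, is 0x6885FC7B268A.
Split into bytes (most-significant first): 68 85 FC 7B 26 8A.
In big-endian order the high byte comes first in memory.
So the memory order matches the most-significant-first order: 68 85 FC 7B 26 8A.

68 85 FC 7B 26 8A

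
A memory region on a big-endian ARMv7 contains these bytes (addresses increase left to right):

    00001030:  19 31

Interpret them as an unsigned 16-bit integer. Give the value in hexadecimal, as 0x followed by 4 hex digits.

0x1931

Big-endian stores the most-significant byte at the lowest address.
The bytes are already most-significant first: 0x1931.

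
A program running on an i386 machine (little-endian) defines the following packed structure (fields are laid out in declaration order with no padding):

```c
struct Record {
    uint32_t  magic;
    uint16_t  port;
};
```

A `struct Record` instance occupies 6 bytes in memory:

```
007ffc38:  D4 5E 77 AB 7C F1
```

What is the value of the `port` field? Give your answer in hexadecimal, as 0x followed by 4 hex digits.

0xF17C

`port` follows `magic` (4 bytes), so it starts at byte offset 4 and occupies 2 bytes.
Bytes at offsets 4..5: 7C F1.
Little-endian stores the least-significant byte at the lowest address.
Reassemble most-significant byte first: F1 7C → 0xF17C.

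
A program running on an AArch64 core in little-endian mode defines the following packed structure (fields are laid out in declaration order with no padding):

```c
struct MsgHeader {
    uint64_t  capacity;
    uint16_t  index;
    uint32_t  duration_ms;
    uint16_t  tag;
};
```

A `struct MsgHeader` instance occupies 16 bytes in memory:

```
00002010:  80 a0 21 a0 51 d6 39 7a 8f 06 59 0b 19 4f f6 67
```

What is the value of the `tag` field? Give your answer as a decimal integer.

26614

`tag` follows `capacity` (8 B), `index` (2 B), `duration_ms` (4 B), so it starts at offset 8 + 2 + 4 = 14 and occupies 2 bytes.
Bytes at offsets 14..15: F6 67.
In little-endian order the low byte comes first in memory.
Reassemble most-significant byte first: 67 F6 → 0x67F6.
0x67F6 = 26614.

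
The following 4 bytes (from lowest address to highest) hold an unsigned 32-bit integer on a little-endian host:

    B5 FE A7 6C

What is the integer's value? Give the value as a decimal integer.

1822949045

Little-endian: lowest address holds the least-significant byte.
Reassemble most-significant byte first: 6C A7 FE B5 → 0x6CA7FEB5.
0x6CA7FEB5 = 1822949045.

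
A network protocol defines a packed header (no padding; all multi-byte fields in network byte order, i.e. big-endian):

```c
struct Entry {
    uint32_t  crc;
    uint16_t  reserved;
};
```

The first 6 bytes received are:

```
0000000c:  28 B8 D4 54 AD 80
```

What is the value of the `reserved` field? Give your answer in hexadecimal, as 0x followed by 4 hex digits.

0xAD80

`reserved` follows `crc` (4 bytes), so it starts at byte offset 4 and occupies 2 bytes.
Bytes at offsets 4..5: AD 80.
In big-endian order the high byte comes first in memory.
The bytes are already most-significant first: 0xAD80.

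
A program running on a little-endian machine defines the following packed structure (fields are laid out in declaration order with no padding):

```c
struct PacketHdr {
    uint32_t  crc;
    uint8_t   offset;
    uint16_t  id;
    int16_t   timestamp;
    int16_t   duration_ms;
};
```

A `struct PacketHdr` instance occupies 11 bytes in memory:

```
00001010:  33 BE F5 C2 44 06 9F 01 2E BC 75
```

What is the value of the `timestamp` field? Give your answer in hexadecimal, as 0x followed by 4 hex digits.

`timestamp` follows `crc` (4 B), `offset` (1 B), `id` (2 B), so it starts at offset 4 + 1 + 2 = 7 and occupies 2 bytes.
Bytes at offsets 7..8: 01 2E.
Little-endian stores the least-significant byte at the lowest address.
Reassemble most-significant byte first: 2E 01 → 0x2E01.

0x2E01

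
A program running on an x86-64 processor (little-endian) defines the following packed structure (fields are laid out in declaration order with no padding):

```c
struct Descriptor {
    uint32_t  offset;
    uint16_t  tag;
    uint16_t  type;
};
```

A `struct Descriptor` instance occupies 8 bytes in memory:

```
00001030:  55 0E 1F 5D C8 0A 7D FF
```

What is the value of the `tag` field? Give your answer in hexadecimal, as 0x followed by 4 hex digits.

`tag` follows `offset` (4 bytes), so it starts at byte offset 4 and occupies 2 bytes.
Bytes at offsets 4..5: C8 0A.
Little-endian: lowest address holds the least-significant byte.
Reassemble most-significant byte first: 0A C8 → 0x0AC8.

0x0AC8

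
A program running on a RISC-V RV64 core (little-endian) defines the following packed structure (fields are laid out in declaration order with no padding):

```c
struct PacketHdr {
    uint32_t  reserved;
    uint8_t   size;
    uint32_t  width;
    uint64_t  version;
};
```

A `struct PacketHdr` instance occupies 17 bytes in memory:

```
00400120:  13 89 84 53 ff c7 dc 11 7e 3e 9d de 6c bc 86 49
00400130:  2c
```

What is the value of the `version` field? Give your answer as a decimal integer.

`version` follows `reserved` (4 B), `size` (1 B), `width` (4 B), so it starts at offset 4 + 1 + 4 = 9 and occupies 8 bytes.
Bytes at offsets 9..16: 3E 9D DE 6C BC 86 49 2C.
In little-endian order the low byte comes first in memory.
Reassemble most-significant byte first: 2C 49 86 BC 6C DE 9D 3E → 0x2C4986BC6CDE9D3E.
0x2C4986BC6CDE9D3E = 3191229954807209278.

3191229954807209278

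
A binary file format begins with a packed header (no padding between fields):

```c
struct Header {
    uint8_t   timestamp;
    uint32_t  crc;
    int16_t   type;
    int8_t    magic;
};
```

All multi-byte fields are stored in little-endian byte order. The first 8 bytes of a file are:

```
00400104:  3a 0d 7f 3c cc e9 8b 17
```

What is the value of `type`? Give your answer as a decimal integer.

-29719

`type` follows `timestamp` (1 B), `crc` (4 B), so it starts at offset 1 + 4 = 5 and occupies 2 bytes.
Bytes at offsets 5..6: E9 8B.
Little-endian stores the least-significant byte at the lowest address.
Reassemble most-significant byte first: 8B E9 → 0x8BE9.
Top bit is set, so as a signed 16-bit value this is 0x8BE9 − 2^16 = -29719.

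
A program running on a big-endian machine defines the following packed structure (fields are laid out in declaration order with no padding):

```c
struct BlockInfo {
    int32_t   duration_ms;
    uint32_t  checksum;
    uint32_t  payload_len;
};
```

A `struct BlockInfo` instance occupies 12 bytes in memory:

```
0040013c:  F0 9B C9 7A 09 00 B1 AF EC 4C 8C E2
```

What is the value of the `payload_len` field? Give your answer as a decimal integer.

3964439778

`payload_len` follows `duration_ms` (4 B), `checksum` (4 B), so it starts at offset 4 + 4 = 8 and occupies 4 bytes.
Bytes at offsets 8..11: EC 4C 8C E2.
In big-endian order the high byte comes first in memory.
The bytes are already most-significant first: 0xEC4C8CE2.
0xEC4C8CE2 = 3964439778.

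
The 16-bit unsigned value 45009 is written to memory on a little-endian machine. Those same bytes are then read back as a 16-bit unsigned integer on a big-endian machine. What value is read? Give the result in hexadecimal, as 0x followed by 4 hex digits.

45009 in 16-bit hexadecimal is 0xAFD1.
Stored little-endian, the bytes at ascending addresses are D1 AF.
Read back as big-endian, the last byte is least significant, giving 0xD1AF.

0xD1AF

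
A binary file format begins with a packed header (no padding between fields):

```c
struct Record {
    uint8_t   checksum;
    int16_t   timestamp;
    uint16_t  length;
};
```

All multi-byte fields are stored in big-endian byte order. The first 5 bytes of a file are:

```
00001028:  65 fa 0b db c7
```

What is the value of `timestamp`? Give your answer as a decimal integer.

-1525

`timestamp` follows `checksum` (1 byte), so it starts at byte offset 1 and occupies 2 bytes.
Bytes at offsets 1..2: FA 0B.
Big-endian stores the most-significant byte at the lowest address.
The bytes are already most-significant first: 0xFA0B.
Top bit is set, so as a signed 16-bit value this is 0xFA0B − 2^16 = -1525.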